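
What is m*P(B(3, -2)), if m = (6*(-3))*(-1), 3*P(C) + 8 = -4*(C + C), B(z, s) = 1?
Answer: -96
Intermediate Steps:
P(C) = -8/3 - 8*C/3 (P(C) = -8/3 + (-4*(C + C))/3 = -8/3 + (-8*C)/3 = -8/3 - 8*C/3)
m = 18 (m = -18*(-1) = 18)
m*P(B(3, -2)) = 18*(-8/3 - 8/3*1) = 18*(-8/3 - 8/3) = 18*(-16/3) = -96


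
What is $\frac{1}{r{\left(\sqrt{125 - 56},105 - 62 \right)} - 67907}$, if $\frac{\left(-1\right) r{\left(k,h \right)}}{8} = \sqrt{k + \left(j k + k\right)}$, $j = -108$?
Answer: $\frac{i}{- 67907 i + 8 \sqrt[4]{69} \sqrt{106}} \approx -1.4726 \cdot 10^{-5} + 5.1478 \cdot 10^{-8} i$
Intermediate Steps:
$r{\left(k,h \right)} = - 8 \sqrt{106} \sqrt{- k}$ ($r{\left(k,h \right)} = - 8 \sqrt{k + \left(- 108 k + k\right)} = - 8 \sqrt{k - 107 k} = - 8 \sqrt{- 106 k} = - 8 \sqrt{106} \sqrt{- k}$)
$\frac{1}{r{\left(\sqrt{125 - 56},105 - 62 \right)} - 67907} = \frac{1}{- 8 \sqrt{106} \sqrt{- \sqrt{125 - 56}} - 67907} = \frac{1}{- 8 \sqrt{106} \sqrt{- \sqrt{69}} - 67907} = \frac{1}{- 8 \sqrt{106} i \sqrt[4]{69} - 67907} = \frac{1}{- 8 i \sqrt[4]{69} \sqrt{106} - 67907} = \frac{1}{-67907 - 8 i \sqrt[4]{69} \sqrt{106}}$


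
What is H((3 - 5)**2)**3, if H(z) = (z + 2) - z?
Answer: 8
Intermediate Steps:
H(z) = 2 (H(z) = (2 + z) - z = 2)
H((3 - 5)**2)**3 = 2**3 = 8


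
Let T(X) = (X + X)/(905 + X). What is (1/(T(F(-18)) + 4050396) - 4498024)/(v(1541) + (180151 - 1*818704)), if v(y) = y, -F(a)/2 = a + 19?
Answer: 16451556893013113/2329876221099008 ≈ 7.0611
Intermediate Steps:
F(a) = -38 - 2*a (F(a) = -2*(a + 19) = -2*(19 + a) = -38 - 2*a)
T(X) = 2*X/(905 + X) (T(X) = (2*X)/(905 + X) = 2*X/(905 + X))
(1/(T(F(-18)) + 4050396) - 4498024)/(v(1541) + (180151 - 1*818704)) = (1/(2*(-38 - 2*(-18))/(905 + (-38 - 2*(-18))) + 4050396) - 4498024)/(1541 + (180151 - 1*818704)) = (1/(2*(-38 + 36)/(905 + (-38 + 36)) + 4050396) - 4498024)/(1541 + (180151 - 818704)) = (1/(2*(-2)/(905 - 2) + 4050396) - 4498024)/(1541 - 638553) = (1/(2*(-2)/903 + 4050396) - 4498024)/(-637012) = (1/(2*(-2)*(1/903) + 4050396) - 4498024)*(-1/637012) = (1/(-4/903 + 4050396) - 4498024)*(-1/637012) = (1/(3657507584/903) - 4498024)*(-1/637012) = (903/3657507584 - 4498024)*(-1/637012) = -16451556893013113/3657507584*(-1/637012) = 16451556893013113/2329876221099008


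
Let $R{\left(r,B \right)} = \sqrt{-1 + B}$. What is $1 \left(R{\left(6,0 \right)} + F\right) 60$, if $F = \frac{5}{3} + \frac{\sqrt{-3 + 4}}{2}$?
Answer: $130 + 60 i \approx 130.0 + 60.0 i$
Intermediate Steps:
$F = \frac{13}{6}$ ($F = 5 \cdot \frac{1}{3} + \sqrt{1} \cdot \frac{1}{2} = \frac{5}{3} + 1 \cdot \frac{1}{2} = \frac{5}{3} + \frac{1}{2} = \frac{13}{6} \approx 2.1667$)
$1 \left(R{\left(6,0 \right)} + F\right) 60 = 1 \left(\sqrt{-1 + 0} + \frac{13}{6}\right) 60 = 1 \left(\sqrt{-1} + \frac{13}{6}\right) 60 = 1 \left(i + \frac{13}{6}\right) 60 = 1 \left(\frac{13}{6} + i\right) 60 = \left(\frac{13}{6} + i\right) 60 = 130 + 60 i$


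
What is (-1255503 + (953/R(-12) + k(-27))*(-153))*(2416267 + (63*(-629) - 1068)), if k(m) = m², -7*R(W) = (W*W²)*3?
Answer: -467707631974171/144 ≈ -3.2480e+12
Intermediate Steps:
R(W) = -3*W³/7 (R(W) = -W*W²*3/7 = -W³*3/7 = -3*W³/7)
(-1255503 + (953/R(-12) + k(-27))*(-153))*(2416267 + (63*(-629) - 1068)) = (-1255503 + (953/((-3/7*(-12)³)) + (-27)²)*(-153))*(2416267 + (63*(-629) - 1068)) = (-1255503 + (953/((-3/7*(-1728))) + 729)*(-153))*(2416267 + (-39627 - 1068)) = (-1255503 + (953/(5184/7) + 729)*(-153))*(2416267 - 40695) = (-1255503 + (953*(7/5184) + 729)*(-153))*2375572 = (-1255503 + (6671/5184 + 729)*(-153))*2375572 = (-1255503 + (3785807/5184)*(-153))*2375572 = (-1255503 - 64358719/576)*2375572 = -787528447/576*2375572 = -467707631974171/144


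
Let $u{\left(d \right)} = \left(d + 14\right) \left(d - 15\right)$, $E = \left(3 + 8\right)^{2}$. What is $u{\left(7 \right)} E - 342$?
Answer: $-20670$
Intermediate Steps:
$E = 121$ ($E = 11^{2} = 121$)
$u{\left(d \right)} = \left(-15 + d\right) \left(14 + d\right)$ ($u{\left(d \right)} = \left(14 + d\right) \left(-15 + d\right) = \left(-15 + d\right) \left(14 + d\right)$)
$u{\left(7 \right)} E - 342 = \left(-210 + 7^{2} - 7\right) 121 - 342 = \left(-210 + 49 - 7\right) 121 - 342 = \left(-168\right) 121 - 342 = -20328 - 342 = -20670$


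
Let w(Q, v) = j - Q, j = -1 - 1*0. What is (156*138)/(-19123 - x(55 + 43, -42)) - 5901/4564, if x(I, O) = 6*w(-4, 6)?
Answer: -30172119/12479932 ≈ -2.4177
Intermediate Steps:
j = -1 (j = -1 + 0 = -1)
w(Q, v) = -1 - Q
x(I, O) = 18 (x(I, O) = 6*(-1 - 1*(-4)) = 6*(-1 + 4) = 6*3 = 18)
(156*138)/(-19123 - x(55 + 43, -42)) - 5901/4564 = (156*138)/(-19123 - 1*18) - 5901/4564 = 21528/(-19123 - 18) - 5901*1/4564 = 21528/(-19141) - 843/652 = 21528*(-1/19141) - 843/652 = -21528/19141 - 843/652 = -30172119/12479932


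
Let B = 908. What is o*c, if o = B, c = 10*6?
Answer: 54480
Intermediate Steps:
c = 60
o = 908
o*c = 908*60 = 54480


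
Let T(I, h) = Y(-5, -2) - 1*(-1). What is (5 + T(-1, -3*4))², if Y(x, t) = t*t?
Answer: 100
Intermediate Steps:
Y(x, t) = t²
T(I, h) = 5 (T(I, h) = (-2)² - 1*(-1) = 4 + 1 = 5)
(5 + T(-1, -3*4))² = (5 + 5)² = 10² = 100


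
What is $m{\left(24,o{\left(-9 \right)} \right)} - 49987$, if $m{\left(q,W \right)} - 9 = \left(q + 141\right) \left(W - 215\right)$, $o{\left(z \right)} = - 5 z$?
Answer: $-78028$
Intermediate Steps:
$m{\left(q,W \right)} = 9 + \left(-215 + W\right) \left(141 + q\right)$ ($m{\left(q,W \right)} = 9 + \left(q + 141\right) \left(W - 215\right) = 9 + \left(141 + q\right) \left(-215 + W\right) = 9 + \left(-215 + W\right) \left(141 + q\right)$)
$m{\left(24,o{\left(-9 \right)} \right)} - 49987 = \left(-30306 - 5160 + 141 \left(\left(-5\right) \left(-9\right)\right) + \left(-5\right) \left(-9\right) 24\right) - 49987 = \left(-30306 - 5160 + 141 \cdot 45 + 45 \cdot 24\right) - 49987 = \left(-30306 - 5160 + 6345 + 1080\right) - 49987 = -28041 - 49987 = -78028$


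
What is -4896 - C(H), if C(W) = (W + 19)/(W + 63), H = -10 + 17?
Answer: -171373/35 ≈ -4896.4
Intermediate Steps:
H = 7
C(W) = (19 + W)/(63 + W)
-4896 - C(H) = -4896 - (19 + 7)/(63 + 7) = -4896 - 26/70 = -4896 - 1*13/35 = -4896 - 13/35 = -171373/35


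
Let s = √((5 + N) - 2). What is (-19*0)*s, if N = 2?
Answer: 0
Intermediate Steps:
s = √5 (s = √((5 + 2) - 2) = √(7 - 2) = √5 ≈ 2.2361)
(-19*0)*s = (-19*0)*√5 = 0*√5 = 0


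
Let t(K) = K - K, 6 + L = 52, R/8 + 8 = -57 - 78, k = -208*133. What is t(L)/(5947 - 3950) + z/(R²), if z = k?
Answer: -133/6292 ≈ -0.021138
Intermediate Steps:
k = -27664
R = -1144 (R = -64 + 8*(-57 - 78) = -64 + 8*(-135) = -64 - 1080 = -1144)
L = 46 (L = -6 + 52 = 46)
z = -27664
t(K) = 0
t(L)/(5947 - 3950) + z/(R²) = 0/(5947 - 3950) - 27664/((-1144)²) = 0/1997 - 27664/1308736 = 0*(1/1997) - 27664*1/1308736 = 0 - 133/6292 = -133/6292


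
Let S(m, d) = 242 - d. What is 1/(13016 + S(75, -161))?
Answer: 1/13419 ≈ 7.4521e-5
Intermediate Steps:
1/(13016 + S(75, -161)) = 1/(13016 + (242 - 1*(-161))) = 1/(13016 + (242 + 161)) = 1/(13016 + 403) = 1/13419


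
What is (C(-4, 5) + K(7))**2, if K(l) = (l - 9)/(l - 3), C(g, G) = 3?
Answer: 25/4 ≈ 6.2500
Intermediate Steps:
K(l) = (-9 + l)/(-3 + l)
(C(-4, 5) + K(7))**2 = (3 + (-9 + 7)/(-3 + 7))**2 = (3 - 2/4)**2 = (3 + (1/4)*(-2))**2 = (3 - 1/2)**2 = (5/2)**2 = 25/4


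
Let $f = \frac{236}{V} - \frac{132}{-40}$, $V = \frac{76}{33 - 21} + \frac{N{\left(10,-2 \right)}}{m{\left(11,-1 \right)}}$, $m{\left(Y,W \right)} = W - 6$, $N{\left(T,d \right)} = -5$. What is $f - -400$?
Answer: $\frac{161611}{370} \approx 436.79$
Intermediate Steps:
$m{\left(Y,W \right)} = -6 + W$
$V = \frac{148}{21}$ ($V = \frac{76}{33 - 21} - \frac{5}{-6 - 1} = \frac{76}{12} - \frac{5}{-7} = 76 \cdot \frac{1}{12} - - \frac{5}{7} = \frac{19}{3} + \frac{5}{7} = \frac{148}{21} \approx 7.0476$)
$f = \frac{13611}{370}$ ($f = \frac{236}{\frac{148}{21}} - \frac{132}{-40} = 236 \cdot \frac{21}{148} - - \frac{33}{10} = \frac{1239}{37} + \frac{33}{10} = \frac{13611}{370} \approx 36.786$)
$f - -400 = \frac{13611}{370} - -400 = \frac{13611}{370} + 400 = \frac{161611}{370}$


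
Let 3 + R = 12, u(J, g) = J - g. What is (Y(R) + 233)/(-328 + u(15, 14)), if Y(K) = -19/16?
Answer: -3709/5232 ≈ -0.70891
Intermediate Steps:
R = 9 (R = -3 + 12 = 9)
Y(K) = -19/16 (Y(K) = -19*1/16 = -19/16)
(Y(R) + 233)/(-328 + u(15, 14)) = (-19/16 + 233)/(-328 + (15 - 1*14)) = 3709/(16*(-328 + (15 - 14))) = 3709/(16*(-328 + 1)) = (3709/16)/(-327) = (3709/16)*(-1/327) = -3709/5232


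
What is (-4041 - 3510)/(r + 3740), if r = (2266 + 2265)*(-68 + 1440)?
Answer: -2517/2073424 ≈ -0.0012139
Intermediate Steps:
r = 6216532 (r = 4531*1372 = 6216532)
(-4041 - 3510)/(r + 3740) = (-4041 - 3510)/(6216532 + 3740) = -7551/6220272 = -7551*1/6220272 = -2517/2073424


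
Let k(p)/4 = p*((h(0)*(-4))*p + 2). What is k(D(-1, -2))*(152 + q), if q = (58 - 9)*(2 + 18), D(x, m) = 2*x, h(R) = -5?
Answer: 344128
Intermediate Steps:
q = 980 (q = 49*20 = 980)
k(p) = 4*p*(2 + 20*p) (k(p) = 4*(p*((-5*(-4))*p + 2)) = 4*(p*(20*p + 2)) = 4*(p*(2 + 20*p)) = 4*p*(2 + 20*p))
k(D(-1, -2))*(152 + q) = (8*(2*(-1))*(1 + 10*(2*(-1))))*(152 + 980) = (8*(-2)*(1 + 10*(-2)))*1132 = (8*(-2)*(1 - 20))*1132 = (8*(-2)*(-19))*1132 = 304*1132 = 344128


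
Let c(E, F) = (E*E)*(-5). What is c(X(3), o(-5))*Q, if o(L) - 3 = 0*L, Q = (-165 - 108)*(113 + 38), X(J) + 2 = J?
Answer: 206115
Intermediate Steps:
X(J) = -2 + J
Q = -41223 (Q = -273*151 = -41223)
o(L) = 3 (o(L) = 3 + 0*L = 3 + 0 = 3)
c(E, F) = -5*E**2 (c(E, F) = E**2*(-5) = -5*E**2)
c(X(3), o(-5))*Q = -5*(-2 + 3)**2*(-41223) = -5*1**2*(-41223) = -5*1*(-41223) = -5*(-41223) = 206115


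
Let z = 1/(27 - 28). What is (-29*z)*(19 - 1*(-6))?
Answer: 725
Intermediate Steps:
z = -1 (z = 1/(-1) = -1)
(-29*z)*(19 - 1*(-6)) = (-29*(-1))*(19 - 1*(-6)) = 29*(19 + 6) = 29*25 = 725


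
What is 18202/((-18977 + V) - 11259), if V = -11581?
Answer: -18202/41817 ≈ -0.43528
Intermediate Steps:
18202/((-18977 + V) - 11259) = 18202/((-18977 - 11581) - 11259) = 18202/(-30558 - 11259) = 18202/(-41817) = 18202*(-1/41817) = -18202/41817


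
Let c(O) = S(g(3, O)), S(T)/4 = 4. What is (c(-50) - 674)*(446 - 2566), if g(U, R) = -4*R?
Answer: 1394960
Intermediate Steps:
S(T) = 16 (S(T) = 4*4 = 16)
c(O) = 16
(c(-50) - 674)*(446 - 2566) = (16 - 674)*(446 - 2566) = -658*(-2120) = 1394960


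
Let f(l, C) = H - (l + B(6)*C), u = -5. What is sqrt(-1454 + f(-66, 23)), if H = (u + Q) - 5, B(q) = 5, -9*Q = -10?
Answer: I*sqrt(13607)/3 ≈ 38.883*I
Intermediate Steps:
Q = 10/9 (Q = -1/9*(-10) = 10/9 ≈ 1.1111)
H = -80/9 (H = (-5 + 10/9) - 5 = -35/9 - 5 = -80/9 ≈ -8.8889)
f(l, C) = -80/9 - l - 5*C (f(l, C) = -80/9 - (l + 5*C) = -80/9 + (-l - 5*C) = -80/9 - l - 5*C)
sqrt(-1454 + f(-66, 23)) = sqrt(-1454 + (-80/9 - 1*(-66) - 5*23)) = sqrt(-1454 + (-80/9 + 66 - 115)) = sqrt(-1454 - 521/9) = sqrt(-13607/9) = I*sqrt(13607)/3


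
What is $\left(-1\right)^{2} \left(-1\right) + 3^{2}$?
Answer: $8$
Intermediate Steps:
$\left(-1\right)^{2} \left(-1\right) + 3^{2} = 1 \left(-1\right) + 9 = -1 + 9 = 8$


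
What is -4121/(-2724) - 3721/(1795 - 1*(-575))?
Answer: -20513/358660 ≈ -0.057193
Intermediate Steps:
-4121/(-2724) - 3721/(1795 - 1*(-575)) = -4121*(-1/2724) - 3721/(1795 + 575) = 4121/2724 - 3721/2370 = -20513/358660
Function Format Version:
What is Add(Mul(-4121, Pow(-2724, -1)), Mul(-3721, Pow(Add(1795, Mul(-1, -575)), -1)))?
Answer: Rational(-20513, 358660) ≈ -0.057193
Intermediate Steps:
Add(Mul(-4121, Pow(-2724, -1)), Mul(-3721, Pow(Add(1795, Mul(-1, -575)), -1))) = Add(Mul(-4121, Rational(-1, 2724)), Mul(-3721, Pow(Add(1795, 575), -1))) = Add(Rational(4121, 2724), Mul(-3721, Pow(2370, -1))) = Add(Rational(4121, 2724), Mul(-3721, Rational(1, 2370))) = Add(Rational(4121, 2724), Rational(-3721, 2370)) = Rational(-20513, 358660)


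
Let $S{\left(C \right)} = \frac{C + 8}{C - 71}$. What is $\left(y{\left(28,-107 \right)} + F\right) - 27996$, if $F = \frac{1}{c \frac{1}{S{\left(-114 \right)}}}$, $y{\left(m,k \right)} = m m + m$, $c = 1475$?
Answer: $- \frac{7417833894}{272875} \approx -27184.0$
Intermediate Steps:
$S{\left(C \right)} = \frac{8 + C}{-71 + C}$
$y{\left(m,k \right)} = m + m^{2}$ ($y{\left(m,k \right)} = m^{2} + m = m + m^{2}$)
$F = \frac{106}{272875}$ ($F = \frac{1}{1475 \frac{1}{\frac{1}{-71 - 114} \left(8 - 114\right)}} = \frac{1}{1475 \frac{1}{\frac{1}{-185} \left(-106\right)}} = \frac{1}{1475 \frac{1}{\left(- \frac{1}{185}\right) \left(-106\right)}} = \frac{1}{1475 \frac{1}{\frac{106}{185}}} = \frac{1}{1475 \cdot \frac{185}{106}} = \frac{1}{\frac{272875}{106}} = \frac{106}{272875} \approx 0.00038846$)
$\left(y{\left(28,-107 \right)} + F\right) - 27996 = \left(28 \left(1 + 28\right) + \frac{106}{272875}\right) - 27996 = \left(28 \cdot 29 + \frac{106}{272875}\right) - 27996 = \left(812 + \frac{106}{272875}\right) - 27996 = \frac{221574606}{272875} - 27996 = - \frac{7417833894}{272875}$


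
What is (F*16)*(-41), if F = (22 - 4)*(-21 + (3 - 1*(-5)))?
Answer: 153504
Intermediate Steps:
F = -234 (F = 18*(-21 + (3 + 5)) = 18*(-21 + 8) = 18*(-13) = -234)
(F*16)*(-41) = -234*16*(-41) = -3744*(-41) = 153504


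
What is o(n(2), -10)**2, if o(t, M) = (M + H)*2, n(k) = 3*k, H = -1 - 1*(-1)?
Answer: 400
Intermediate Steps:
H = 0 (H = -1 + 1 = 0)
o(t, M) = 2*M (o(t, M) = (M + 0)*2 = M*2 = 2*M)
o(n(2), -10)**2 = (2*(-10))**2 = (-20)**2 = 400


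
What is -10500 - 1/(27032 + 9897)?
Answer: -387754501/36929 ≈ -10500.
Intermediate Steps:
-10500 - 1/(27032 + 9897) = -10500 - 1/36929 = -387754501/36929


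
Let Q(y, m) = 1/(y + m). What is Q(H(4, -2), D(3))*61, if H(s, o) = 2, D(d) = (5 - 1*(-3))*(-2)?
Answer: -61/14 ≈ -4.3571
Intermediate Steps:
D(d) = -16 (D(d) = (5 + 3)*(-2) = 8*(-2) = -16)
Q(y, m) = 1/(m + y)
Q(H(4, -2), D(3))*61 = 61/(-16 + 2) = 61/(-14) = -1/14*61 = -61/14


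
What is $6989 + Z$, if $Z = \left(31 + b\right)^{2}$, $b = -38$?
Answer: $7038$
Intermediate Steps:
$Z = 49$ ($Z = \left(31 - 38\right)^{2} = \left(-7\right)^{2} = 49$)
$6989 + Z = 6989 + 49 = 7038$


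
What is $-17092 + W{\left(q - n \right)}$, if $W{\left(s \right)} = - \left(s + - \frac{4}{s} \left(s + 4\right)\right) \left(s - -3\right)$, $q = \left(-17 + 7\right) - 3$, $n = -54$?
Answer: $- \frac{766816}{41} \approx -18703.0$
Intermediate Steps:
$q = -13$ ($q = -10 - 3 = -13$)
$W{\left(s \right)} = - \left(3 + s\right) \left(s - \frac{4 \left(4 + s\right)}{s}\right)$ ($W{\left(s \right)} = - \left(s + - \frac{4}{s} \left(4 + s\right)\right) \left(s + 3\right) = - \left(s - \frac{4 \left(4 + s\right)}{s}\right) \left(3 + s\right) = - \left(3 + s\right) \left(s - \frac{4 \left(4 + s\right)}{s}\right)$)
$-17092 + W{\left(q - n \right)} = -17092 + \left(28 - -41 - \left(-13 - -54\right)^{2} + \frac{48}{-13 - -54}\right) = -17092 + \left(28 + \left(-13 + 54\right) - \left(-13 + 54\right)^{2} + \frac{48}{-13 + 54}\right) = -17092 + \left(28 + 41 - 41^{2} + \frac{48}{41}\right) = -17092 + \left(28 + 41 - 1681 + 48 \cdot \frac{1}{41}\right) = -17092 + \left(28 + 41 - 1681 + \frac{48}{41}\right) = -17092 - \frac{66044}{41} = - \frac{766816}{41}$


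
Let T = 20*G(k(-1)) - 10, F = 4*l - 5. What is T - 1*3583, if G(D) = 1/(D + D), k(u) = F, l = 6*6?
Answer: -499417/139 ≈ -3592.9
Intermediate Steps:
l = 36
F = 139 (F = 4*36 - 5 = 144 - 5 = 139)
k(u) = 139
G(D) = 1/(2*D)
T = -1380/139 (T = 20*((½)/139) - 10 = 20*((½)*(1/139)) - 10 = 20*(1/278) - 10 = 10/139 - 10 = -1380/139 ≈ -9.9281)
T - 1*3583 = -1380/139 - 1*3583 = -1380/139 - 3583 = -499417/139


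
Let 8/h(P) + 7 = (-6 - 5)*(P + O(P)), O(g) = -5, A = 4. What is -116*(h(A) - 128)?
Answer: 14616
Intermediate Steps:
h(P) = 8/(48 - 11*P) (h(P) = 8/(-7 + (-6 - 5)*(P - 5)) = 8/(-7 - 11*(-5 + P)) = 8/(-7 + (55 - 11*P)) = 8/(48 - 11*P))
-116*(h(A) - 128) = -116*(-8/(-48 + 11*4) - 128) = -116*(-8/(-48 + 44) - 128) = -116*(-8/(-4) - 128) = -116*(-8*(-¼) - 128) = -116*(2 - 128) = -116*(-126) = 14616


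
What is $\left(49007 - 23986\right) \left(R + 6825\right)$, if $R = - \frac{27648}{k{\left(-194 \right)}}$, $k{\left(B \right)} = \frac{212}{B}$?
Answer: $\frac{42602080713}{53} \approx 8.0381 \cdot 10^{8}$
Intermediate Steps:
$R = \frac{1340928}{53}$ ($R = - \frac{27648}{212 \frac{1}{-194}} = - \frac{27648}{212 \left(- \frac{1}{194}\right)} = - \frac{27648}{- \frac{106}{97}} = \left(-27648\right) \left(- \frac{97}{106}\right) = \frac{1340928}{53} \approx 25301.0$)
$\left(49007 - 23986\right) \left(R + 6825\right) = \left(49007 - 23986\right) \left(\frac{1340928}{53} + 6825\right) = 25021 \cdot \frac{1702653}{53} = \frac{42602080713}{53}$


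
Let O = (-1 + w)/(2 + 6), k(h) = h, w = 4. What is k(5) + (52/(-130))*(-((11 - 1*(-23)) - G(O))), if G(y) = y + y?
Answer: 183/10 ≈ 18.300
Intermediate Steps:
O = 3/8 (O = (-1 + 4)/(2 + 6) = 3/8 ≈ 0.37500)
G(y) = 2*y
k(5) + (52/(-130))*(-((11 - 1*(-23)) - G(O))) = 5 + (52/(-130))*(-((11 - 1*(-23)) - 2*3/8)) = 5 + (52*(-1/130))*(-((11 + 23) - 1*3/4)) = 5 - (-2)*(34 - 3/4)/5 = 5 - (-2)*133/(5*4) = 5 - 2/5*(-133/4) = 5 + 133/10 = 183/10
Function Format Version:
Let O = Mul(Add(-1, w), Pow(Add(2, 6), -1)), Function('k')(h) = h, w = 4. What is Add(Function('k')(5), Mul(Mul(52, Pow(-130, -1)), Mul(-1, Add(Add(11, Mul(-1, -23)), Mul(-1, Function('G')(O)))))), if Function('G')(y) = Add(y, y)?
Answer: Rational(183, 10) ≈ 18.300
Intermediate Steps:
O = Rational(3, 8) (O = Mul(Add(-1, 4), Pow(Add(2, 6), -1)) = Mul(3, Pow(8, -1)) = Mul(3, Rational(1, 8)) = Rational(3, 8) ≈ 0.37500)
Function('G')(y) = Mul(2, y)
Add(Function('k')(5), Mul(Mul(52, Pow(-130, -1)), Mul(-1, Add(Add(11, Mul(-1, -23)), Mul(-1, Function('G')(O)))))) = Add(5, Mul(Mul(52, Pow(-130, -1)), Mul(-1, Add(Add(11, Mul(-1, -23)), Mul(-1, Mul(2, Rational(3, 8))))))) = Add(5, Mul(Mul(52, Rational(-1, 130)), Mul(-1, Add(Add(11, 23), Mul(-1, Rational(3, 4)))))) = Add(5, Mul(Rational(-2, 5), Mul(-1, Add(34, Rational(-3, 4))))) = Add(5, Mul(Rational(-2, 5), Mul(-1, Rational(133, 4)))) = Add(5, Mul(Rational(-2, 5), Rational(-133, 4))) = Add(5, Rational(133, 10)) = Rational(183, 10)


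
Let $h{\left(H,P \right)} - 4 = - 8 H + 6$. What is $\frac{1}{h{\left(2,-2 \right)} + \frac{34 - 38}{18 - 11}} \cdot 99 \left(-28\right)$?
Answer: $\frac{9702}{23} \approx 421.83$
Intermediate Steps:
$h{\left(H,P \right)} = 10 - 8 H$ ($h{\left(H,P \right)} = 4 - \left(-6 + 8 H\right) = 10 - 8 H$)
$\frac{1}{h{\left(2,-2 \right)} + \frac{34 - 38}{18 - 11}} \cdot 99 \left(-28\right) = \frac{1}{\left(10 - 16\right) + \frac{34 - 38}{18 - 11}} \cdot 99 \left(-28\right) = \frac{1}{\left(10 - 16\right) - \frac{4}{7}} \cdot 99 \left(-28\right) = \frac{1}{-6 - \frac{4}{7}} \cdot 99 \left(-28\right) = \frac{1}{- \frac{46}{7}} \cdot 99 \left(-28\right) = \left(- \frac{7}{46}\right) 99 \left(-28\right) = \left(- \frac{693}{46}\right) \left(-28\right) = \frac{9702}{23}$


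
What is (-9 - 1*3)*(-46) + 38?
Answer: 590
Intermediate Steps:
(-9 - 1*3)*(-46) + 38 = (-9 - 3)*(-46) + 38 = -12*(-46) + 38 = 552 + 38 = 590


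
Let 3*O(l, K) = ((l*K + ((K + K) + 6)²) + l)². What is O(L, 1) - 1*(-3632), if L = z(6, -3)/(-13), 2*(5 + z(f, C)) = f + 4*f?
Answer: 2500768/507 ≈ 4932.5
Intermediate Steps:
z(f, C) = -5 + 5*f/2 (z(f, C) = -5 + (f + 4*f)/2 = -5 + (5*f)/2 = -5 + 5*f/2)
L = -10/13 (L = (-5 + (5/2)*6)/(-13) = (-5 + 15)*(-1/13) = 10*(-1/13) = -10/13 ≈ -0.76923)
O(l, K) = (l + (6 + 2*K)² + K*l)²/3 (O(l, K) = ((l*K + ((K + K) + 6)²) + l)²/3 = ((K*l + (2*K + 6)²) + l)²/3 = ((K*l + (6 + 2*K)²) + l)²/3 = (((6 + 2*K)² + K*l) + l)²/3 = (l + (6 + 2*K)² + K*l)²/3)
O(L, 1) - 1*(-3632) = (-10/13 + 4*(3 + 1)² + 1*(-10/13))²/3 - 1*(-3632) = (-10/13 + 4*4² - 10/13)²/3 + 3632 = (-10/13 + 4*16 - 10/13)²/3 + 3632 = (-10/13 + 64 - 10/13)²/3 + 3632 = (812/13)²/3 + 3632 = (⅓)*(659344/169) + 3632 = 659344/507 + 3632 = 2500768/507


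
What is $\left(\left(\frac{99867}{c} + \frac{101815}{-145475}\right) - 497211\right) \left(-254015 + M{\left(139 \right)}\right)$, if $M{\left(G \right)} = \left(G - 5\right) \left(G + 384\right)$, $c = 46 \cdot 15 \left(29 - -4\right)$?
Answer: $\frac{5321640345390111}{58190} \approx 9.1453 \cdot 10^{10}$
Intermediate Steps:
$c = 22770$ ($c = 690 \left(29 + 4\right) = 690 \cdot 33 = 22770$)
$M{\left(G \right)} = \left(-5 + G\right) \left(384 + G\right)$
$\left(\left(\frac{99867}{c} + \frac{101815}{-145475}\right) - 497211\right) \left(-254015 + M{\left(139 \right)}\right) = \left(\left(\frac{99867}{22770} + \frac{101815}{-145475}\right) - 497211\right) \left(-254015 + \left(-1920 + 139^{2} + 379 \cdot 139\right)\right) = \left(\left(99867 \cdot \frac{1}{22770} + 101815 \left(- \frac{1}{145475}\right)\right) - 497211\right) \left(-254015 + \left(-1920 + 19321 + 52681\right)\right) = \left(\left(\frac{33289}{7590} - \frac{20363}{29095}\right) - 497211\right) \left(-254015 + 70082\right) = \left(\frac{643469}{174570} - 497211\right) \left(-183933\right) = \left(- \frac{86797480801}{174570}\right) \left(-183933\right) = \frac{5321640345390111}{58190}$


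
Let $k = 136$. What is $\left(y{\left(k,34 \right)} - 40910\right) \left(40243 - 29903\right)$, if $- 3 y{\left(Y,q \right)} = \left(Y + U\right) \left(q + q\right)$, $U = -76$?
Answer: $-437071800$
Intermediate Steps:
$y{\left(Y,q \right)} = - \frac{2 q \left(-76 + Y\right)}{3}$ ($y{\left(Y,q \right)} = - \frac{\left(Y - 76\right) \left(q + q\right)}{3} = - \frac{\left(-76 + Y\right) 2 q}{3} = - \frac{2 q \left(-76 + Y\right)}{3}$)
$\left(y{\left(k,34 \right)} - 40910\right) \left(40243 - 29903\right) = \left(\frac{2}{3} \cdot 34 \left(76 - 136\right) - 40910\right) \left(40243 - 29903\right) = \left(\frac{2}{3} \cdot 34 \left(76 - 136\right) - 40910\right) 10340 = \left(\frac{2}{3} \cdot 34 \left(-60\right) - 40910\right) 10340 = \left(-1360 - 40910\right) 10340 = \left(-42270\right) 10340 = -437071800$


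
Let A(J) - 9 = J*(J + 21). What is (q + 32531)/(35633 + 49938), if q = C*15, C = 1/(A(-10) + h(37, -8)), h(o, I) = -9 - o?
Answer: 1594014/4192979 ≈ 0.38016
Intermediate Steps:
A(J) = 9 + J*(21 + J) (A(J) = 9 + J*(J + 21) = 9 + J*(21 + J))
C = -1/147 (C = 1/((9 + (-10)² + 21*(-10)) + (-9 - 1*37)) = 1/((9 + 100 - 210) + (-9 - 37)) = 1/(-101 - 46) = 1/(-147) = -1/147 ≈ -0.0068027)
q = -5/49 (q = -1/147*15 = -5/49 ≈ -0.10204)
(q + 32531)/(35633 + 49938) = (-5/49 + 32531)/(35633 + 49938) = (1594014/49)/85571 = (1594014/49)*(1/85571) = 1594014/4192979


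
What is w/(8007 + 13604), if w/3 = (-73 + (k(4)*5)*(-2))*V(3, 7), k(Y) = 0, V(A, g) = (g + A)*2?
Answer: -4380/21611 ≈ -0.20267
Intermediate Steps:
V(A, g) = 2*A + 2*g (V(A, g) = (A + g)*2 = 2*A + 2*g)
w = -4380 (w = 3*((-73 + (0*5)*(-2))*(2*3 + 2*7)) = 3*((-73 + 0*(-2))*(6 + 14)) = 3*((-73 + 0)*20) = 3*(-73*20) = 3*(-1460) = -4380)
w/(8007 + 13604) = -4380/(8007 + 13604) = -4380/21611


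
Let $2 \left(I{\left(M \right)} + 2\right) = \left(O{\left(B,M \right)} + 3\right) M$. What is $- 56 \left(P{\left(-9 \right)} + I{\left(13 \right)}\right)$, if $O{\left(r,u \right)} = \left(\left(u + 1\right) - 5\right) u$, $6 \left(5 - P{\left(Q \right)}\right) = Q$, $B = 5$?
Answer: $-43932$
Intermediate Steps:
$P{\left(Q \right)} = 5 - \frac{Q}{6}$
$O{\left(r,u \right)} = u \left(-4 + u\right)$ ($O{\left(r,u \right)} = \left(\left(1 + u\right) - 5\right) u = \left(-4 + u\right) u = u \left(-4 + u\right)$)
$I{\left(M \right)} = -2 + \frac{M \left(3 + M \left(-4 + M\right)\right)}{2}$ ($I{\left(M \right)} = -2 + \frac{\left(M \left(-4 + M\right) + 3\right) M}{2} = -2 + \frac{\left(3 + M \left(-4 + M\right)\right) M}{2} = -2 + \frac{M \left(3 + M \left(-4 + M\right)\right)}{2}$)
$- 56 \left(P{\left(-9 \right)} + I{\left(13 \right)}\right) = - 56 \left(\left(5 - - \frac{3}{2}\right) + \left(-2 + \frac{3}{2} \cdot 13 + \frac{13^{2} \left(-4 + 13\right)}{2}\right)\right) = - 56 \left(\left(5 + \frac{3}{2}\right) + \left(-2 + \frac{39}{2} + \frac{1}{2} \cdot 169 \cdot 9\right)\right) = - 56 \left(\frac{13}{2} + \left(-2 + \frac{39}{2} + \frac{1521}{2}\right)\right) = - 56 \left(\frac{13}{2} + 778\right) = \left(-56\right) \frac{1569}{2} = -43932$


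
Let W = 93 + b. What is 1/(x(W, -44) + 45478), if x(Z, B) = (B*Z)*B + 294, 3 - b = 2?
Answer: 1/227756 ≈ 4.3907e-6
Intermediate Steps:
b = 1 (b = 3 - 1*2 = 3 - 2 = 1)
W = 94 (W = 93 + 1 = 94)
x(Z, B) = 294 + Z*B**2 (x(Z, B) = Z*B**2 + 294 = 294 + Z*B**2)
1/(x(W, -44) + 45478) = 1/((294 + 94*(-44)**2) + 45478) = 1/((294 + 94*1936) + 45478) = 1/((294 + 181984) + 45478) = 1/(182278 + 45478) = 1/227756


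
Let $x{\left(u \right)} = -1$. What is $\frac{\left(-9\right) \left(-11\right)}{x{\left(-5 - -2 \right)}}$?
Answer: $-99$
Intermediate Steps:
$\frac{\left(-9\right) \left(-11\right)}{x{\left(-5 - -2 \right)}} = \frac{\left(-9\right) \left(-11\right)}{-1} = 99 \left(-1\right) = -99$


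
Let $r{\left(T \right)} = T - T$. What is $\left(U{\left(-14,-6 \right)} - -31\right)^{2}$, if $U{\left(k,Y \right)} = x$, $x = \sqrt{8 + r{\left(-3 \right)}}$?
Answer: $969 + 124 \sqrt{2} \approx 1144.4$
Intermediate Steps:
$r{\left(T \right)} = 0$
$x = 2 \sqrt{2}$ ($x = \sqrt{8 + 0} = \sqrt{8} = 2 \sqrt{2} \approx 2.8284$)
$U{\left(k,Y \right)} = 2 \sqrt{2}$
$\left(U{\left(-14,-6 \right)} - -31\right)^{2} = \left(2 \sqrt{2} - -31\right)^{2} = \left(2 \sqrt{2} + 31\right)^{2} = \left(31 + 2 \sqrt{2}\right)^{2}$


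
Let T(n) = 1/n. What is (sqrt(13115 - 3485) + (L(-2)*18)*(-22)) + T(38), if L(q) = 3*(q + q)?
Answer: 180577/38 + 3*sqrt(1070) ≈ 4850.2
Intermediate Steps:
L(q) = 6*q (L(q) = 3*(2*q) = 6*q)
(sqrt(13115 - 3485) + (L(-2)*18)*(-22)) + T(38) = (sqrt(13115 - 3485) + ((6*(-2))*18)*(-22)) + 1/38 = (sqrt(9630) - 12*18*(-22)) + 1/38 = (3*sqrt(1070) - 216*(-22)) + 1/38 = (3*sqrt(1070) + 4752) + 1/38 = (4752 + 3*sqrt(1070)) + 1/38 = 180577/38 + 3*sqrt(1070)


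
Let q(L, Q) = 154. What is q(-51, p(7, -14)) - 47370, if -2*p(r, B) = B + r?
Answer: -47216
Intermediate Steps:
p(r, B) = -B/2 - r/2 (p(r, B) = -(B + r)/2 = -B/2 - r/2)
q(-51, p(7, -14)) - 47370 = 154 - 47370 = -47216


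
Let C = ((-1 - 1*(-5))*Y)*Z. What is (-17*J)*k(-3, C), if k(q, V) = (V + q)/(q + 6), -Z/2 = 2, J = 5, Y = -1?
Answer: -1105/3 ≈ -368.33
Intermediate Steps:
Z = -4 (Z = -2*2 = -4)
C = 16 (C = ((-1 - 1*(-5))*(-1))*(-4) = ((-1 + 5)*(-1))*(-4) = (4*(-1))*(-4) = -4*(-4) = 16)
k(q, V) = (V + q)/(6 + q)
(-17*J)*k(-3, C) = (-17*5)*((16 - 3)/(6 - 3)) = -85*13/3 = -1105/3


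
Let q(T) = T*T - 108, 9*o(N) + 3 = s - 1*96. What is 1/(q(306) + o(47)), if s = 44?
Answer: 9/841697 ≈ 1.0693e-5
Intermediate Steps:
o(N) = -55/9 (o(N) = -⅓ + (44 - 1*96)/9 = -⅓ + (44 - 96)/9 = -⅓ + (⅑)*(-52) = -⅓ - 52/9 = -55/9)
q(T) = -108 + T² (q(T) = T² - 108 = -108 + T²)
1/(q(306) + o(47)) = 1/((-108 + 306²) - 55/9) = 1/((-108 + 93636) - 55/9) = 1/(93528 - 55/9) = 1/(841697/9) = 9/841697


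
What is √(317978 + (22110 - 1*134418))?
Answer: √205670 ≈ 453.51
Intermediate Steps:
√(317978 + (22110 - 1*134418)) = √(317978 + (22110 - 134418)) = √(317978 - 112308) = √205670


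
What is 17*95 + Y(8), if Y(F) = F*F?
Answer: 1679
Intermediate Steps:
Y(F) = F²
17*95 + Y(8) = 17*95 + 8² = 1615 + 64 = 1679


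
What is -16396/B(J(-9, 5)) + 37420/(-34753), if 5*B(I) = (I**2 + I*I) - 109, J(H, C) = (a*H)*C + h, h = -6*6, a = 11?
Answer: -23946933400/19594193189 ≈ -1.2221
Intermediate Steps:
h = -36
J(H, C) = -36 + 11*C*H (J(H, C) = (11*H)*C - 36 = 11*C*H - 36 = -36 + 11*C*H)
B(I) = -109/5 + 2*I**2/5 (B(I) = ((I**2 + I*I) - 109)/5 = ((I**2 + I**2) - 109)/5 = (2*I**2 - 109)/5 = (-109 + 2*I**2)/5 = -109/5 + 2*I**2/5)
-16396/B(J(-9, 5)) + 37420/(-34753) = -16396/(-109/5 + 2*(-36 + 11*5*(-9))**2/5) + 37420/(-34753) = -16396/(-109/5 + 2*(-36 - 495)**2/5) + 37420*(-1/34753) = -16396/(-109/5 + (2/5)*(-531)**2) - 37420/34753 = -16396/(-109/5 + (2/5)*281961) - 37420/34753 = -16396/(-109/5 + 563922/5) - 37420/34753 = -16396/563813/5 - 37420/34753 = -16396*5/563813 - 37420/34753 = -81980/563813 - 37420/34753 = -23946933400/19594193189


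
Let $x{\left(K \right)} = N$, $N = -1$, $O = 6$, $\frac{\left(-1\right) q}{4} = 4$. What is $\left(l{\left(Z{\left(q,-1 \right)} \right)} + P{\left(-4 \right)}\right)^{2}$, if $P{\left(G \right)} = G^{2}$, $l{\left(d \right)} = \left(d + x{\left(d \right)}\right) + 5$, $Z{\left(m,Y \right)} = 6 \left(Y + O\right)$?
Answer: $2500$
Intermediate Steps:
$q = -16$ ($q = \left(-4\right) 4 = -16$)
$x{\left(K \right)} = -1$
$Z{\left(m,Y \right)} = 36 + 6 Y$ ($Z{\left(m,Y \right)} = 6 \left(Y + 6\right) = 6 \left(6 + Y\right) = 36 + 6 Y$)
$l{\left(d \right)} = 4 + d$ ($l{\left(d \right)} = \left(d - 1\right) + 5 = \left(-1 + d\right) + 5 = 4 + d$)
$\left(l{\left(Z{\left(q,-1 \right)} \right)} + P{\left(-4 \right)}\right)^{2} = \left(\left(4 + \left(36 + 6 \left(-1\right)\right)\right) + \left(-4\right)^{2}\right)^{2} = \left(\left(4 + \left(36 - 6\right)\right) + 16\right)^{2} = \left(\left(4 + 30\right) + 16\right)^{2} = \left(34 + 16\right)^{2} = 50^{2} = 2500$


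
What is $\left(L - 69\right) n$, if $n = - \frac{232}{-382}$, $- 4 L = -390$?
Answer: $\frac{3306}{191} \approx 17.309$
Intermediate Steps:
$L = \frac{195}{2}$ ($L = \left(- \frac{1}{4}\right) \left(-390\right) = \frac{195}{2} \approx 97.5$)
$n = \frac{116}{191}$ ($n = \left(-232\right) \left(- \frac{1}{382}\right) = \frac{116}{191} \approx 0.60733$)
$\left(L - 69\right) n = \left(\frac{195}{2} - 69\right) \frac{116}{191} = \frac{57}{2} \cdot \frac{116}{191} = \frac{3306}{191}$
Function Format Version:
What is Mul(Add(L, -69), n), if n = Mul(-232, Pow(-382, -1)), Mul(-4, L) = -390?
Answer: Rational(3306, 191) ≈ 17.309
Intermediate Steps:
L = Rational(195, 2) (L = Mul(Rational(-1, 4), -390) = Rational(195, 2) ≈ 97.500)
n = Rational(116, 191) (n = Mul(-232, Rational(-1, 382)) = Rational(116, 191) ≈ 0.60733)
Mul(Add(L, -69), n) = Mul(Add(Rational(195, 2), -69), Rational(116, 191)) = Mul(Rational(57, 2), Rational(116, 191)) = Rational(3306, 191)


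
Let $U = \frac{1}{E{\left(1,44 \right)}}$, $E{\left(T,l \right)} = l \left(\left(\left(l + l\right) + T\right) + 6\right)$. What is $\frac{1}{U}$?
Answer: $4180$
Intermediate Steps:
$E{\left(T,l \right)} = l \left(6 + T + 2 l\right)$ ($E{\left(T,l \right)} = l \left(\left(2 l + T\right) + 6\right) = l \left(\left(T + 2 l\right) + 6\right) = l \left(6 + T + 2 l\right)$)
$U = \frac{1}{4180}$ ($U = \frac{1}{44 \left(6 + 1 + 2 \cdot 44\right)} = \frac{1}{44 \left(6 + 1 + 88\right)} = \frac{1}{44 \cdot 95} = \frac{1}{4180} \approx 0.00023923$)
$\frac{1}{U} = \frac{1}{\frac{1}{4180}} = 4180$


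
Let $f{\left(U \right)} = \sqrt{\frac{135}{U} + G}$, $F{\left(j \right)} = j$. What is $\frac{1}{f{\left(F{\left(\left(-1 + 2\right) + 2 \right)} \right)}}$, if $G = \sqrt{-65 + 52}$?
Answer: $\frac{1}{\sqrt{45 + i \sqrt{13}}} \approx 0.14871 - 0.0059482 i$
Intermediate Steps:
$G = i \sqrt{13}$ ($G = \sqrt{-13} = i \sqrt{13} \approx 3.6056 i$)
$f{\left(U \right)} = \sqrt{\frac{135}{U} + i \sqrt{13}}$
$\frac{1}{f{\left(F{\left(\left(-1 + 2\right) + 2 \right)} \right)}} = \frac{1}{\sqrt{\frac{135}{\left(-1 + 2\right) + 2} + i \sqrt{13}}} = \frac{1}{\sqrt{\frac{135}{1 + 2} + i \sqrt{13}}} = \frac{1}{\sqrt{\frac{135}{3} + i \sqrt{13}}} = \frac{1}{\sqrt{135 \cdot \frac{1}{3} + i \sqrt{13}}} = \frac{1}{\sqrt{45 + i \sqrt{13}}}$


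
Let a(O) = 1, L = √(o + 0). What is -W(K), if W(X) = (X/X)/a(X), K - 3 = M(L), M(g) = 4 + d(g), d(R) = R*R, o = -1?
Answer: -1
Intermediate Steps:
L = I (L = √(-1 + 0) = √(-1) = I ≈ 1.0*I)
d(R) = R²
M(g) = 4 + g²
K = 6 (K = 3 + (4 + I²) = 3 + (4 - 1) = 3 + 3 = 6)
W(X) = 1 (W(X) = (X/X)/1 = 1*1 = 1)
-W(K) = -1*1 = -1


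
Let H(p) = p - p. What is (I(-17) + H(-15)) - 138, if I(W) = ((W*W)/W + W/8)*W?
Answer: 1497/8 ≈ 187.13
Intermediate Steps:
H(p) = 0
I(W) = 9*W²/8 (I(W) = (W²/W + W*(⅛))*W = (W + W/8)*W = (9*W/8)*W = 9*W²/8)
(I(-17) + H(-15)) - 138 = ((9/8)*(-17)² + 0) - 138 = ((9/8)*289 + 0) - 138 = (2601/8 + 0) - 138 = 2601/8 - 138 = 1497/8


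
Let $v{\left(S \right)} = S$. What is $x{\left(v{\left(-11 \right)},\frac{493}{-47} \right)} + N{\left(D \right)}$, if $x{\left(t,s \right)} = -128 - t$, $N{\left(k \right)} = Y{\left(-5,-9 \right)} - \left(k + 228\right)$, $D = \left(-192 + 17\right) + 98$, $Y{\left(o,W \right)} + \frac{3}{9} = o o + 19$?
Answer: $- \frac{673}{3} \approx -224.33$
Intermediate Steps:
$Y{\left(o,W \right)} = \frac{56}{3} + o^{2}$ ($Y{\left(o,W \right)} = - \frac{1}{3} + \left(o o + 19\right) = - \frac{1}{3} + \left(o^{2} + 19\right) = - \frac{1}{3} + \left(19 + o^{2}\right) = \frac{56}{3} + o^{2}$)
$D = -77$ ($D = -175 + 98 = -77$)
$N{\left(k \right)} = - \frac{553}{3} - k$ ($N{\left(k \right)} = \left(\frac{56}{3} + \left(-5\right)^{2}\right) - \left(k + 228\right) = \left(\frac{56}{3} + 25\right) - \left(228 + k\right) = \frac{131}{3} - \left(228 + k\right) = - \frac{553}{3} - k$)
$x{\left(v{\left(-11 \right)},\frac{493}{-47} \right)} + N{\left(D \right)} = \left(-128 - -11\right) - \frac{322}{3} = \left(-128 + 11\right) + \left(- \frac{553}{3} + 77\right) = -117 - \frac{322}{3} = - \frac{673}{3}$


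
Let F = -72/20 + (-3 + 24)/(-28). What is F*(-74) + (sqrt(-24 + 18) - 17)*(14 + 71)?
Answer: -11231/10 + 85*I*sqrt(6) ≈ -1123.1 + 208.21*I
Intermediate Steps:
F = -87/20 (F = -72*1/20 + 21*(-1/28) = -18/5 - 3/4 = -87/20 ≈ -4.3500)
F*(-74) + (sqrt(-24 + 18) - 17)*(14 + 71) = -87/20*(-74) + (sqrt(-24 + 18) - 17)*(14 + 71) = 3219/10 + (sqrt(-6) - 17)*85 = 3219/10 + (I*sqrt(6) - 17)*85 = 3219/10 + (-17 + I*sqrt(6))*85 = 3219/10 + (-1445 + 85*I*sqrt(6)) = -11231/10 + 85*I*sqrt(6)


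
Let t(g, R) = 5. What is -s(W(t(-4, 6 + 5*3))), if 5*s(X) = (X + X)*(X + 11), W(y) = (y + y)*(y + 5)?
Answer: -4440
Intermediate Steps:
W(y) = 2*y*(5 + y) (W(y) = (2*y)*(5 + y) = 2*y*(5 + y))
s(X) = 2*X*(11 + X)/5 (s(X) = ((X + X)*(X + 11))/5 = ((2*X)*(11 + X))/5 = (2*X*(11 + X))/5 = 2*X*(11 + X)/5)
-s(W(t(-4, 6 + 5*3))) = -2*2*5*(5 + 5)*(11 + 2*5*(5 + 5))/5 = -2*2*5*10*(11 + 2*5*10)/5 = -2*100*(11 + 100)/5 = -2*100*111/5 = -1*4440 = -4440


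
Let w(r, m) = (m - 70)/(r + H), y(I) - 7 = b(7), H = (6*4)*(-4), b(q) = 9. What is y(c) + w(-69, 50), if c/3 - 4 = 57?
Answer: 532/33 ≈ 16.121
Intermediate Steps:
c = 183 (c = 12 + 3*57 = 12 + 171 = 183)
H = -96 (H = 24*(-4) = -96)
y(I) = 16 (y(I) = 7 + 9 = 16)
w(r, m) = (-70 + m)/(-96 + r) (w(r, m) = (m - 70)/(r - 96) = (-70 + m)/(-96 + r))
y(c) + w(-69, 50) = 16 + (-70 + 50)/(-96 - 69) = 16 - 20/(-165) = 16 - 1/165*(-20) = 16 + 4/33 = 532/33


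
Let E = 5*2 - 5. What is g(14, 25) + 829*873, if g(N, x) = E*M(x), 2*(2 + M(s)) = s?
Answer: 1447539/2 ≈ 7.2377e+5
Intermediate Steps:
E = 5 (E = 10 - 5 = 5)
M(s) = -2 + s/2
g(N, x) = -10 + 5*x/2 (g(N, x) = 5*(-2 + x/2) = -10 + 5*x/2)
g(14, 25) + 829*873 = (-10 + (5/2)*25) + 829*873 = (-10 + 125/2) + 723717 = 105/2 + 723717 = 1447539/2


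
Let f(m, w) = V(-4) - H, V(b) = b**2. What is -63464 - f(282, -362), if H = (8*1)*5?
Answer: -63440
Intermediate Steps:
H = 40 (H = 8*5 = 40)
f(m, w) = -24 (f(m, w) = (-4)**2 - 1*40 = 16 - 40 = -24)
-63464 - f(282, -362) = -63464 - 1*(-24) = -63464 + 24 = -63440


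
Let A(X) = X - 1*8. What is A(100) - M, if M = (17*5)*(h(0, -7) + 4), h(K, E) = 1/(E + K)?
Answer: -1651/7 ≈ -235.86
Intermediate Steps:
A(X) = -8 + X (A(X) = X - 8 = -8 + X)
M = 2295/7 (M = (17*5)*(1/(-7 + 0) + 4) = 85*(1/(-7) + 4) = 85*(-⅐ + 4) = 85*(27/7) = 2295/7 ≈ 327.86)
A(100) - M = (-8 + 100) - 1*2295/7 = 92 - 2295/7 = -1651/7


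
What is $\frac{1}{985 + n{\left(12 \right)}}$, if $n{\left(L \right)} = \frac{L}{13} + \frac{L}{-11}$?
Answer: $\frac{143}{140831} \approx 0.0010154$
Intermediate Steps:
$n{\left(L \right)} = - \frac{2 L}{143}$ ($n{\left(L \right)} = L \frac{1}{13} + L \left(- \frac{1}{11}\right) = \frac{L}{13} - \frac{L}{11} = - \frac{2 L}{143}$)
$\frac{1}{985 + n{\left(12 \right)}} = \frac{1}{985 - \frac{24}{143}} = \frac{1}{\frac{140831}{143}} = \frac{143}{140831}$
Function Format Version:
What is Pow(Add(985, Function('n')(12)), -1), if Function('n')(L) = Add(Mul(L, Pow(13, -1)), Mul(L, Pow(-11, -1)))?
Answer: Rational(143, 140831) ≈ 0.0010154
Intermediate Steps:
Function('n')(L) = Mul(Rational(-2, 143), L) (Function('n')(L) = Add(Mul(L, Rational(1, 13)), Mul(L, Rational(-1, 11))) = Add(Mul(Rational(1, 13), L), Mul(Rational(-1, 11), L)) = Mul(Rational(-2, 143), L))
Pow(Add(985, Function('n')(12)), -1) = Pow(Add(985, Mul(Rational(-2, 143), 12)), -1) = Pow(Add(985, Rational(-24, 143)), -1) = Pow(Rational(140831, 143), -1) = Rational(143, 140831)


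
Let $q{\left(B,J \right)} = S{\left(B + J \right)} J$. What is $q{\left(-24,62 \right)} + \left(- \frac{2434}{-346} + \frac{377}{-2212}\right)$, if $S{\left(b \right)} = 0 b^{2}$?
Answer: $\frac{2626783}{382676} \approx 6.8643$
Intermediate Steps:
$S{\left(b \right)} = 0$
$q{\left(B,J \right)} = 0$ ($q{\left(B,J \right)} = 0 J = 0$)
$q{\left(-24,62 \right)} + \left(- \frac{2434}{-346} + \frac{377}{-2212}\right) = 0 + \left(- \frac{2434}{-346} + \frac{377}{-2212}\right) = 0 + \left(\left(-2434\right) \left(- \frac{1}{346}\right) + 377 \left(- \frac{1}{2212}\right)\right) = 0 + \left(\frac{1217}{173} - \frac{377}{2212}\right) = 0 + \frac{2626783}{382676} = \frac{2626783}{382676}$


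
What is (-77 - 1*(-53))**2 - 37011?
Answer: -36435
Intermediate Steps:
(-77 - 1*(-53))**2 - 37011 = (-77 + 53)**2 - 37011 = (-24)**2 - 37011 = 576 - 37011 = -36435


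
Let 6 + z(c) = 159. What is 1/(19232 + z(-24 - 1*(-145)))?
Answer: 1/19385 ≈ 5.1586e-5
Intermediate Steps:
z(c) = 153 (z(c) = -6 + 159 = 153)
1/(19232 + z(-24 - 1*(-145))) = 1/(19232 + 153) = 1/19385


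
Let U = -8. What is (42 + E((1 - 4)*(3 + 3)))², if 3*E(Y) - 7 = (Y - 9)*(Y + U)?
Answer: 697225/9 ≈ 77470.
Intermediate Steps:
E(Y) = 7/3 + (-9 + Y)*(-8 + Y)/3 (E(Y) = 7/3 + ((Y - 9)*(Y - 8))/3 = 7/3 + ((-9 + Y)*(-8 + Y))/3 = 7/3 + (-9 + Y)*(-8 + Y)/3)
(42 + E((1 - 4)*(3 + 3)))² = (42 + (79/3 - 17*(1 - 4)*(3 + 3)/3 + ((1 - 4)*(3 + 3))²/3))² = (42 + (79/3 - (-17)*6 + (-3*6)²/3))² = (42 + (79/3 - 17/3*(-18) + (⅓)*(-18)²))² = (42 + (79/3 + 102 + (⅓)*324))² = (42 + (79/3 + 102 + 108))² = (42 + 709/3)² = (835/3)² = 697225/9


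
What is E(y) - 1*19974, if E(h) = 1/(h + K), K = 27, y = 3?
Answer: -599219/30 ≈ -19974.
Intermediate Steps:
E(h) = 1/(27 + h) (E(h) = 1/(h + 27) = 1/(27 + h))
E(y) - 1*19974 = 1/(27 + 3) - 1*19974 = 1/30 - 19974 = -599219/30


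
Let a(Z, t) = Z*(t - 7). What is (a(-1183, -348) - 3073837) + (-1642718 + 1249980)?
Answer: -3046610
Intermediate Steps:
a(Z, t) = Z*(-7 + t)
(a(-1183, -348) - 3073837) + (-1642718 + 1249980) = (-1183*(-7 - 348) - 3073837) + (-1642718 + 1249980) = (-1183*(-355) - 3073837) - 392738 = (419965 - 3073837) - 392738 = -2653872 - 392738 = -3046610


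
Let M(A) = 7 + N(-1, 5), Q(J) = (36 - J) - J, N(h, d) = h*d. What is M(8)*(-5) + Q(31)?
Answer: -36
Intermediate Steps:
N(h, d) = d*h
Q(J) = 36 - 2*J
M(A) = 2 (M(A) = 7 + 5*(-1) = 7 - 5 = 2)
M(8)*(-5) + Q(31) = 2*(-5) + (36 - 2*31) = -10 + (36 - 62) = -10 - 26 = -36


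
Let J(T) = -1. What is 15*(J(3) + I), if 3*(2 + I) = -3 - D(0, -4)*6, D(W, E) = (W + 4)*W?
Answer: -60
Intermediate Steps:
D(W, E) = W*(4 + W) (D(W, E) = (4 + W)*W = W*(4 + W))
I = -3 (I = -2 + (-3 - 0*(4 + 0)*6)/3 = -2 + (-3 - 0*4*6)/3 = -2 + (-3 - 0*6)/3 = -2 + (-3 - 1*0)/3 = -2 + (-3 + 0)/3 = -2 + (1/3)*(-3) = -2 - 1 = -3)
15*(J(3) + I) = 15*(-1 - 3) = 15*(-4) = -60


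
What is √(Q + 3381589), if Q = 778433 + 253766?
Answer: 2*√1103447 ≈ 2100.9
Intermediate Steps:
Q = 1032199
√(Q + 3381589) = √(1032199 + 3381589) = √4413788 = 2*√1103447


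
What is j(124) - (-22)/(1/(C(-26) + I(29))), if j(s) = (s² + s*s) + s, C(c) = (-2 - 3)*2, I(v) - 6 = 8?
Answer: 30964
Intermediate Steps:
I(v) = 14 (I(v) = 6 + 8 = 14)
C(c) = -10 (C(c) = -5*2 = -10)
j(s) = s + 2*s² (j(s) = (s² + s²) + s = 2*s² + s = s + 2*s²)
j(124) - (-22)/(1/(C(-26) + I(29))) = 124*(1 + 2*124) - (-22)/(1/(-10 + 14)) = 124*(1 + 248) - (-22)/(1/4) = 124*249 - (-22)/¼ = 30876 - 4*(-22) = 30876 - 1*(-88) = 30876 + 88 = 30964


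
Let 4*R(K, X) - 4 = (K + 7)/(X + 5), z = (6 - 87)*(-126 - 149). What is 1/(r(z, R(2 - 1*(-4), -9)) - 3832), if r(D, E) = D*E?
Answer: 16/5513 ≈ 0.0029022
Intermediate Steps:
z = 22275 (z = -81*(-275) = 22275)
R(K, X) = 1 + (7 + K)/(4*(5 + X)) (R(K, X) = 1 + ((K + 7)/(X + 5))/4 = 1 + ((7 + K)/(5 + X))/4 = 1 + (7 + K)/(4*(5 + X)))
1/(r(z, R(2 - 1*(-4), -9)) - 3832) = 1/(22275*((27 + (2 - 1*(-4)) + 4*(-9))/(4*(5 - 9))) - 3832) = 1/(22275*((¼)*(27 + (2 + 4) - 36)/(-4)) - 3832) = 1/(22275*((¼)*(-¼)*(27 + 6 - 36)) - 3832) = 1/(22275*((¼)*(-¼)*(-3)) - 3832) = 1/(22275*(3/16) - 3832) = 1/(66825/16 - 3832) = 1/(5513/16) = 16/5513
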